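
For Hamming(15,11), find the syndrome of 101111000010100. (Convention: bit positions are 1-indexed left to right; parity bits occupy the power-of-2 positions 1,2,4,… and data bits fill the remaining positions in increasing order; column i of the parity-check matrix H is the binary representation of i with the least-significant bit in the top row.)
Syndrome s = H · r^T (mod 2), r = 101111000010100:
  s[0] = (101010101010101)·(101111000010100) mod 2 = 1+0+1+0+1+0+0+0+0+0+1+0+1+0+0 mod 2 = 1
  s[1] = (011001100110011)·(101111000010100) mod 2 = 0+0+1+0+0+1+0+0+0+0+1+0+0+0+0 mod 2 = 1
  s[2] = (000111100001111)·(101111000010100) mod 2 = 0+0+0+1+1+1+0+0+0+0+0+0+1+0+0 mod 2 = 0
  s[3] = (000000011111111)·(101111000010100) mod 2 = 0+0+0+0+0+0+0+0+0+0+1+0+1+0+0 mod 2 = 0
Syndrome = 1100
Non-zero syndrome: error at position 3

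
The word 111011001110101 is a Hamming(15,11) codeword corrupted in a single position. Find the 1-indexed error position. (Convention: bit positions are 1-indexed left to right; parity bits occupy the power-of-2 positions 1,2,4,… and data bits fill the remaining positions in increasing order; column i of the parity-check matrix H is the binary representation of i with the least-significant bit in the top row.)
Syndrome s = H · r^T (mod 2), r = 111011001110101:
  s[0] = (101010101010101)·(111011001110101) mod 2 = 1+0+1+0+1+0+0+0+1+0+1+0+1+0+1 mod 2 = 1
  s[1] = (011001100110011)·(111011001110101) mod 2 = 0+1+1+0+0+1+0+0+0+1+1+0+0+0+1 mod 2 = 0
  s[2] = (000111100001111)·(111011001110101) mod 2 = 0+0+0+0+1+1+0+0+0+0+0+0+1+0+1 mod 2 = 0
  s[3] = (000000011111111)·(111011001110101) mod 2 = 0+0+0+0+0+0+0+0+1+1+1+0+1+0+1 mod 2 = 1
Syndrome = 1001
Column i of H is the binary representation of i, so the syndrome is the binary index of the flipped bit.
Read s = 1001 with s[0] as LSB: 1·2^0 + 0·2^1 + 0·2^2 + 1·2^3 = 9.
Error is at bit position 9.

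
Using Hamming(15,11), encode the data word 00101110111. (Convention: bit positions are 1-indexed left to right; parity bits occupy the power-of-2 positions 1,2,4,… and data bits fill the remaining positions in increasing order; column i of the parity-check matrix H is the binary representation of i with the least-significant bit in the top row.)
Codeword c = d · G (mod 2), d = 00101110111:
  c[0] = d·G[:,0] = (00101110111)·(11011010101) mod 2 = 0+0+0+0+1+0+1+0+1+0+1 mod 2 = 0
  c[1] = d·G[:,1] = (00101110111)·(10110110011) mod 2 = 0+0+1+0+0+1+1+0+0+1+1 mod 2 = 1
  c[2] = d·G[:,2] = (00101110111)·(10000000000) mod 2 = 0+0+0+0+0+0+0+0+0+0+0 mod 2 = 0
  c[3] = d·G[:,3] = (00101110111)·(01110001111) mod 2 = 0+0+1+0+0+0+0+0+1+1+1 mod 2 = 0
  c[4] = d·G[:,4] = (00101110111)·(01000000000) mod 2 = 0+0+0+0+0+0+0+0+0+0+0 mod 2 = 0
  c[5] = d·G[:,5] = (00101110111)·(00100000000) mod 2 = 0+0+1+0+0+0+0+0+0+0+0 mod 2 = 1
  c[6] = d·G[:,6] = (00101110111)·(00010000000) mod 2 = 0+0+0+0+0+0+0+0+0+0+0 mod 2 = 0
  c[7] = d·G[:,7] = (00101110111)·(00001111111) mod 2 = 0+0+0+0+1+1+1+0+1+1+1 mod 2 = 0
  c[8] = d·G[:,8] = (00101110111)·(00001000000) mod 2 = 0+0+0+0+1+0+0+0+0+0+0 mod 2 = 1
  c[9] = d·G[:,9] = (00101110111)·(00000100000) mod 2 = 0+0+0+0+0+1+0+0+0+0+0 mod 2 = 1
  c[10] = d·G[:,10] = (00101110111)·(00000010000) mod 2 = 0+0+0+0+0+0+1+0+0+0+0 mod 2 = 1
  c[11] = d·G[:,11] = (00101110111)·(00000001000) mod 2 = 0+0+0+0+0+0+0+0+0+0+0 mod 2 = 0
  c[12] = d·G[:,12] = (00101110111)·(00000000100) mod 2 = 0+0+0+0+0+0+0+0+1+0+0 mod 2 = 1
  c[13] = d·G[:,13] = (00101110111)·(00000000010) mod 2 = 0+0+0+0+0+0+0+0+0+1+0 mod 2 = 1
  c[14] = d·G[:,14] = (00101110111)·(00000000001) mod 2 = 0+0+0+0+0+0+0+0+0+0+1 mod 2 = 1
Codeword = 010001001110111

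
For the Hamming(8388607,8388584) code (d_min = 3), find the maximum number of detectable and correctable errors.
Detection only: up to d_min − 1 = 2 errors.
Correction: up to ⌊(d_min − 1)/2⌋ = ⌊2/2⌋ = 1 errors.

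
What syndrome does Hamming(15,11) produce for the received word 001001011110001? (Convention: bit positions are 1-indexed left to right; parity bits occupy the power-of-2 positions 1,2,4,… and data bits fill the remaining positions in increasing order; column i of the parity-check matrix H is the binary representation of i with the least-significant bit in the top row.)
Syndrome s = H · r^T (mod 2), r = 001001011110001:
  s[0] = (101010101010101)·(001001011110001) mod 2 = 0+0+1+0+0+0+0+0+1+0+1+0+0+0+1 mod 2 = 0
  s[1] = (011001100110011)·(001001011110001) mod 2 = 0+0+1+0+0+1+0+0+0+1+1+0+0+0+1 mod 2 = 1
  s[2] = (000111100001111)·(001001011110001) mod 2 = 0+0+0+0+0+1+0+0+0+0+0+0+0+0+1 mod 2 = 0
  s[3] = (000000011111111)·(001001011110001) mod 2 = 0+0+0+0+0+0+0+1+1+1+1+0+0+0+1 mod 2 = 1
Syndrome = 0101
Non-zero syndrome: error at position 10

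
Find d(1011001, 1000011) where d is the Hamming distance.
XOR = 0011010, count of 1s = 3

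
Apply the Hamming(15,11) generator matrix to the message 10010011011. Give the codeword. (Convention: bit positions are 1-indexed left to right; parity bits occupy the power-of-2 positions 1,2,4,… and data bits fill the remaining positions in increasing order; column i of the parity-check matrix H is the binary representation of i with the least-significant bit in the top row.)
Codeword c = d · G (mod 2), d = 10010011011:
  c[0] = d·G[:,0] = (10010011011)·(11011010101) mod 2 = 1+0+0+1+0+0+1+0+0+0+1 mod 2 = 0
  c[1] = d·G[:,1] = (10010011011)·(10110110011) mod 2 = 1+0+0+1+0+0+1+0+0+1+1 mod 2 = 1
  c[2] = d·G[:,2] = (10010011011)·(10000000000) mod 2 = 1+0+0+0+0+0+0+0+0+0+0 mod 2 = 1
  c[3] = d·G[:,3] = (10010011011)·(01110001111) mod 2 = 0+0+0+1+0+0+0+1+0+1+1 mod 2 = 0
  c[4] = d·G[:,4] = (10010011011)·(01000000000) mod 2 = 0+0+0+0+0+0+0+0+0+0+0 mod 2 = 0
  c[5] = d·G[:,5] = (10010011011)·(00100000000) mod 2 = 0+0+0+0+0+0+0+0+0+0+0 mod 2 = 0
  c[6] = d·G[:,6] = (10010011011)·(00010000000) mod 2 = 0+0+0+1+0+0+0+0+0+0+0 mod 2 = 1
  c[7] = d·G[:,7] = (10010011011)·(00001111111) mod 2 = 0+0+0+0+0+0+1+1+0+1+1 mod 2 = 0
  c[8] = d·G[:,8] = (10010011011)·(00001000000) mod 2 = 0+0+0+0+0+0+0+0+0+0+0 mod 2 = 0
  c[9] = d·G[:,9] = (10010011011)·(00000100000) mod 2 = 0+0+0+0+0+0+0+0+0+0+0 mod 2 = 0
  c[10] = d·G[:,10] = (10010011011)·(00000010000) mod 2 = 0+0+0+0+0+0+1+0+0+0+0 mod 2 = 1
  c[11] = d·G[:,11] = (10010011011)·(00000001000) mod 2 = 0+0+0+0+0+0+0+1+0+0+0 mod 2 = 1
  c[12] = d·G[:,12] = (10010011011)·(00000000100) mod 2 = 0+0+0+0+0+0+0+0+0+0+0 mod 2 = 0
  c[13] = d·G[:,13] = (10010011011)·(00000000010) mod 2 = 0+0+0+0+0+0+0+0+0+1+0 mod 2 = 1
  c[14] = d·G[:,14] = (10010011011)·(00000000001) mod 2 = 0+0+0+0+0+0+0+0+0+0+1 mod 2 = 1
Codeword = 011000100011011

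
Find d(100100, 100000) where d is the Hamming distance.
XOR = 000100, count of 1s = 1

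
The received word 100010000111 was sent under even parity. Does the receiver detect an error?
Sum of received bits: 1+0+0+0+1+0+0+0+0+1+1+1 = 5; 5 mod 2 = 1. Result is 1 ≠ 0 → error detected.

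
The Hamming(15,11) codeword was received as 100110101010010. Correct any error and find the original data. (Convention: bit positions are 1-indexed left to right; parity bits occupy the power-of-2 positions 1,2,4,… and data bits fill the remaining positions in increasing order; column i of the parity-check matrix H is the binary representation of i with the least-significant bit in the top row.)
Syndrome s = H · r^T (mod 2), r = 100110101010010:
  s[0] = (101010101010101)·(100110101010010) mod 2 = 1+0+0+0+1+0+1+0+1+0+1+0+0+0+0 mod 2 = 1
  s[1] = (011001100110011)·(100110101010010) mod 2 = 0+0+0+0+0+0+1+0+0+0+1+0+0+1+0 mod 2 = 1
  s[2] = (000111100001111)·(100110101010010) mod 2 = 0+0+0+1+1+0+1+0+0+0+0+0+0+1+0 mod 2 = 0
  s[3] = (000000011111111)·(100110101010010) mod 2 = 0+0+0+0+0+0+0+0+1+0+1+0+0+1+0 mod 2 = 1
Syndrome = 1101
Column 11 of H equals this syndrome → error at bit 11 (1-indexed).
Flip bit 11: 100110101010010 → 100110101000010
Extract data bits at positions {3,5,6,7,9,10,11,12,13,14,15}: 01011000010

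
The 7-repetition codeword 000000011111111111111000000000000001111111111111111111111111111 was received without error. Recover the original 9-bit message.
Split into 7-bit blocks: 0000000 1111111 1111111 0000000 0000000 1111111 1111111 1111111 1111111
Data = 011001111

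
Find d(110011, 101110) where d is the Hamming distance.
XOR = 011101, count of 1s = 4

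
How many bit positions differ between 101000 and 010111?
XOR = 111111, count of 1s = 6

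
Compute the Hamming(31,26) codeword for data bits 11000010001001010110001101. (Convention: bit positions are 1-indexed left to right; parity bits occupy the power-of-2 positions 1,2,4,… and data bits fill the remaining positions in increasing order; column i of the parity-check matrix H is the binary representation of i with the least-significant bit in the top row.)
Codeword c = d · G (mod 2), d = 11000010001001010110001101:
  c[0] = d·G[:,0] = (11000010001001010110001101)·(11011010101101010101010101) mod 2 = 1+1+0+0+0+0+1+0+0+0+1+0+0+1+0+1+0+1+0+0+0+0+0+1+0+1 mod 2 = 1
  c[1] = d·G[:,1] = (11000010001001010110001101)·(10110110011011001100110011) mod 2 = 1+0+0+0+0+0+1+0+0+0+1+0+0+1+0+0+0+1+0+0+0+0+0+0+0+1 mod 2 = 0
  c[2] = d·G[:,2] = (11000010001001010110001101)·(10000000000000000000000000) mod 2 = 1+0+0+0+0+0+0+0+0+0+0+0+0+0+0+0+0+0+0+0+0+0+0+0+0+0 mod 2 = 1
  c[3] = d·G[:,3] = (11000010001001010110001101)·(01110001111000111100001111) mod 2 = 0+1+0+0+0+0+0+0+0+0+1+0+0+0+0+1+0+1+0+0+0+0+1+1+0+1 mod 2 = 1
  c[4] = d·G[:,4] = (11000010001001010110001101)·(01000000000000000000000000) mod 2 = 0+1+0+0+0+0+0+0+0+0+0+0+0+0+0+0+0+0+0+0+0+0+0+0+0+0 mod 2 = 1
  c[5] = d·G[:,5] = (11000010001001010110001101)·(00100000000000000000000000) mod 2 = 0+0+0+0+0+0+0+0+0+0+0+0+0+0+0+0+0+0+0+0+0+0+0+0+0+0 mod 2 = 0
  c[6] = d·G[:,6] = (11000010001001010110001101)·(00010000000000000000000000) mod 2 = 0+0+0+0+0+0+0+0+0+0+0+0+0+0+0+0+0+0+0+0+0+0+0+0+0+0 mod 2 = 0
  c[7] = d·G[:,7] = (11000010001001010110001101)·(00001111111000000011111111) mod 2 = 0+0+0+0+0+0+1+0+0+0+1+0+0+0+0+0+0+0+1+0+0+0+1+1+0+1 mod 2 = 0
  c[8] = d·G[:,8] = (11000010001001010110001101)·(00001000000000000000000000) mod 2 = 0+0+0+0+0+0+0+0+0+0+0+0+0+0+0+0+0+0+0+0+0+0+0+0+0+0 mod 2 = 0
  c[9] = d·G[:,9] = (11000010001001010110001101)·(00000100000000000000000000) mod 2 = 0+0+0+0+0+0+0+0+0+0+0+0+0+0+0+0+0+0+0+0+0+0+0+0+0+0 mod 2 = 0
  c[10] = d·G[:,10] = (11000010001001010110001101)·(00000010000000000000000000) mod 2 = 0+0+0+0+0+0+1+0+0+0+0+0+0+0+0+0+0+0+0+0+0+0+0+0+0+0 mod 2 = 1
  c[11] = d·G[:,11] = (11000010001001010110001101)·(00000001000000000000000000) mod 2 = 0+0+0+0+0+0+0+0+0+0+0+0+0+0+0+0+0+0+0+0+0+0+0+0+0+0 mod 2 = 0
  c[12] = d·G[:,12] = (11000010001001010110001101)·(00000000100000000000000000) mod 2 = 0+0+0+0+0+0+0+0+0+0+0+0+0+0+0+0+0+0+0+0+0+0+0+0+0+0 mod 2 = 0
  c[13] = d·G[:,13] = (11000010001001010110001101)·(00000000010000000000000000) mod 2 = 0+0+0+0+0+0+0+0+0+0+0+0+0+0+0+0+0+0+0+0+0+0+0+0+0+0 mod 2 = 0
  c[14] = d·G[:,14] = (11000010001001010110001101)·(00000000001000000000000000) mod 2 = 0+0+0+0+0+0+0+0+0+0+1+0+0+0+0+0+0+0+0+0+0+0+0+0+0+0 mod 2 = 1
  c[15] = d·G[:,15] = (11000010001001010110001101)·(00000000000111111111111111) mod 2 = 0+0+0+0+0+0+0+0+0+0+0+0+0+1+0+1+0+1+1+0+0+0+1+1+0+1 mod 2 = 1
  c[16] = d·G[:,16] = (11000010001001010110001101)·(00000000000100000000000000) mod 2 = 0+0+0+0+0+0+0+0+0+0+0+0+0+0+0+0+0+0+0+0+0+0+0+0+0+0 mod 2 = 0
  c[17] = d·G[:,17] = (11000010001001010110001101)·(00000000000010000000000000) mod 2 = 0+0+0+0+0+0+0+0+0+0+0+0+0+0+0+0+0+0+0+0+0+0+0+0+0+0 mod 2 = 0
  c[18] = d·G[:,18] = (11000010001001010110001101)·(00000000000001000000000000) mod 2 = 0+0+0+0+0+0+0+0+0+0+0+0+0+1+0+0+0+0+0+0+0+0+0+0+0+0 mod 2 = 1
  c[19] = d·G[:,19] = (11000010001001010110001101)·(00000000000000100000000000) mod 2 = 0+0+0+0+0+0+0+0+0+0+0+0+0+0+0+0+0+0+0+0+0+0+0+0+0+0 mod 2 = 0
  c[20] = d·G[:,20] = (11000010001001010110001101)·(00000000000000010000000000) mod 2 = 0+0+0+0+0+0+0+0+0+0+0+0+0+0+0+1+0+0+0+0+0+0+0+0+0+0 mod 2 = 1
  c[21] = d·G[:,21] = (11000010001001010110001101)·(00000000000000001000000000) mod 2 = 0+0+0+0+0+0+0+0+0+0+0+0+0+0+0+0+0+0+0+0+0+0+0+0+0+0 mod 2 = 0
  c[22] = d·G[:,22] = (11000010001001010110001101)·(00000000000000000100000000) mod 2 = 0+0+0+0+0+0+0+0+0+0+0+0+0+0+0+0+0+1+0+0+0+0+0+0+0+0 mod 2 = 1
  c[23] = d·G[:,23] = (11000010001001010110001101)·(00000000000000000010000000) mod 2 = 0+0+0+0+0+0+0+0+0+0+0+0+0+0+0+0+0+0+1+0+0+0+0+0+0+0 mod 2 = 1
  c[24] = d·G[:,24] = (11000010001001010110001101)·(00000000000000000001000000) mod 2 = 0+0+0+0+0+0+0+0+0+0+0+0+0+0+0+0+0+0+0+0+0+0+0+0+0+0 mod 2 = 0
  c[25] = d·G[:,25] = (11000010001001010110001101)·(00000000000000000000100000) mod 2 = 0+0+0+0+0+0+0+0+0+0+0+0+0+0+0+0+0+0+0+0+0+0+0+0+0+0 mod 2 = 0
  c[26] = d·G[:,26] = (11000010001001010110001101)·(00000000000000000000010000) mod 2 = 0+0+0+0+0+0+0+0+0+0+0+0+0+0+0+0+0+0+0+0+0+0+0+0+0+0 mod 2 = 0
  c[27] = d·G[:,27] = (11000010001001010110001101)·(00000000000000000000001000) mod 2 = 0+0+0+0+0+0+0+0+0+0+0+0+0+0+0+0+0+0+0+0+0+0+1+0+0+0 mod 2 = 1
  c[28] = d·G[:,28] = (11000010001001010110001101)·(00000000000000000000000100) mod 2 = 0+0+0+0+0+0+0+0+0+0+0+0+0+0+0+0+0+0+0+0+0+0+0+1+0+0 mod 2 = 1
  c[29] = d·G[:,29] = (11000010001001010110001101)·(00000000000000000000000010) mod 2 = 0+0+0+0+0+0+0+0+0+0+0+0+0+0+0+0+0+0+0+0+0+0+0+0+0+0 mod 2 = 0
  c[30] = d·G[:,30] = (11000010001001010110001101)·(00000000000000000000000001) mod 2 = 0+0+0+0+0+0+0+0+0+0+0+0+0+0+0+0+0+0+0+0+0+0+0+0+0+1 mod 2 = 1
Codeword = 1011100000100011001010110001101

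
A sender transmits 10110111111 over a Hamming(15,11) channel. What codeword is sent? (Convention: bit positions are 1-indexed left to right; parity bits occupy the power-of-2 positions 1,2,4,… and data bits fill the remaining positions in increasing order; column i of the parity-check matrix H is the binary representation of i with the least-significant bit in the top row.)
Codeword c = d · G (mod 2), d = 10110111111:
  c[0] = d·G[:,0] = (10110111111)·(11011010101) mod 2 = 1+0+0+1+0+0+1+0+1+0+1 mod 2 = 1
  c[1] = d·G[:,1] = (10110111111)·(10110110011) mod 2 = 1+0+1+1+0+1+1+0+0+1+1 mod 2 = 1
  c[2] = d·G[:,2] = (10110111111)·(10000000000) mod 2 = 1+0+0+0+0+0+0+0+0+0+0 mod 2 = 1
  c[3] = d·G[:,3] = (10110111111)·(01110001111) mod 2 = 0+0+1+1+0+0+0+1+1+1+1 mod 2 = 0
  c[4] = d·G[:,4] = (10110111111)·(01000000000) mod 2 = 0+0+0+0+0+0+0+0+0+0+0 mod 2 = 0
  c[5] = d·G[:,5] = (10110111111)·(00100000000) mod 2 = 0+0+1+0+0+0+0+0+0+0+0 mod 2 = 1
  c[6] = d·G[:,6] = (10110111111)·(00010000000) mod 2 = 0+0+0+1+0+0+0+0+0+0+0 mod 2 = 1
  c[7] = d·G[:,7] = (10110111111)·(00001111111) mod 2 = 0+0+0+0+0+1+1+1+1+1+1 mod 2 = 0
  c[8] = d·G[:,8] = (10110111111)·(00001000000) mod 2 = 0+0+0+0+0+0+0+0+0+0+0 mod 2 = 0
  c[9] = d·G[:,9] = (10110111111)·(00000100000) mod 2 = 0+0+0+0+0+1+0+0+0+0+0 mod 2 = 1
  c[10] = d·G[:,10] = (10110111111)·(00000010000) mod 2 = 0+0+0+0+0+0+1+0+0+0+0 mod 2 = 1
  c[11] = d·G[:,11] = (10110111111)·(00000001000) mod 2 = 0+0+0+0+0+0+0+1+0+0+0 mod 2 = 1
  c[12] = d·G[:,12] = (10110111111)·(00000000100) mod 2 = 0+0+0+0+0+0+0+0+1+0+0 mod 2 = 1
  c[13] = d·G[:,13] = (10110111111)·(00000000010) mod 2 = 0+0+0+0+0+0+0+0+0+1+0 mod 2 = 1
  c[14] = d·G[:,14] = (10110111111)·(00000000001) mod 2 = 0+0+0+0+0+0+0+0+0+0+1 mod 2 = 1
Codeword = 111001100111111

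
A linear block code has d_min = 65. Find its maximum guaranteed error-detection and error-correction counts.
(a) Detection requires d_min ≥ e+1, so e ≤ d_min − 1 = 64.
(b) Correction requires d_min ≥ 2t+1, so t ≤ ⌊(d_min − 1)/2⌋ = ⌊64/2⌋ = 32.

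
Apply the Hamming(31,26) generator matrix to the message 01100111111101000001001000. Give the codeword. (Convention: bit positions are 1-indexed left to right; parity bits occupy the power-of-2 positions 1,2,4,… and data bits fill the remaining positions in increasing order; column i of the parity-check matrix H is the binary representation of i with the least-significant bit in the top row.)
Codeword c = d · G (mod 2), d = 01100111111101000001001000:
  c[0] = d·G[:,0] = (01100111111101000001001000)·(11011010101101010101010101) mod 2 = 0+1+0+0+0+0+1+0+1+0+1+1+0+1+0+0+0+0+0+1+0+0+0+0+0+0 mod 2 = 1
  c[1] = d·G[:,1] = (01100111111101000001001000)·(10110110011011001100110011) mod 2 = 0+0+1+0+0+1+1+0+0+1+1+0+0+1+0+0+0+0+0+0+0+0+0+0+0+0 mod 2 = 0
  c[2] = d·G[:,2] = (01100111111101000001001000)·(10000000000000000000000000) mod 2 = 0+0+0+0+0+0+0+0+0+0+0+0+0+0+0+0+0+0+0+0+0+0+0+0+0+0 mod 2 = 0
  c[3] = d·G[:,3] = (01100111111101000001001000)·(01110001111000111100001111) mod 2 = 0+1+1+0+0+0+0+1+1+1+1+0+0+0+0+0+0+0+0+0+0+0+1+0+0+0 mod 2 = 1
  c[4] = d·G[:,4] = (01100111111101000001001000)·(01000000000000000000000000) mod 2 = 0+1+0+0+0+0+0+0+0+0+0+0+0+0+0+0+0+0+0+0+0+0+0+0+0+0 mod 2 = 1
  c[5] = d·G[:,5] = (01100111111101000001001000)·(00100000000000000000000000) mod 2 = 0+0+1+0+0+0+0+0+0+0+0+0+0+0+0+0+0+0+0+0+0+0+0+0+0+0 mod 2 = 1
  c[6] = d·G[:,6] = (01100111111101000001001000)·(00010000000000000000000000) mod 2 = 0+0+0+0+0+0+0+0+0+0+0+0+0+0+0+0+0+0+0+0+0+0+0+0+0+0 mod 2 = 0
  c[7] = d·G[:,7] = (01100111111101000001001000)·(00001111111000000011111111) mod 2 = 0+0+0+0+0+1+1+1+1+1+1+0+0+0+0+0+0+0+0+1+0+0+1+0+0+0 mod 2 = 0
  c[8] = d·G[:,8] = (01100111111101000001001000)·(00001000000000000000000000) mod 2 = 0+0+0+0+0+0+0+0+0+0+0+0+0+0+0+0+0+0+0+0+0+0+0+0+0+0 mod 2 = 0
  c[9] = d·G[:,9] = (01100111111101000001001000)·(00000100000000000000000000) mod 2 = 0+0+0+0+0+1+0+0+0+0+0+0+0+0+0+0+0+0+0+0+0+0+0+0+0+0 mod 2 = 1
  c[10] = d·G[:,10] = (01100111111101000001001000)·(00000010000000000000000000) mod 2 = 0+0+0+0+0+0+1+0+0+0+0+0+0+0+0+0+0+0+0+0+0+0+0+0+0+0 mod 2 = 1
  c[11] = d·G[:,11] = (01100111111101000001001000)·(00000001000000000000000000) mod 2 = 0+0+0+0+0+0+0+1+0+0+0+0+0+0+0+0+0+0+0+0+0+0+0+0+0+0 mod 2 = 1
  c[12] = d·G[:,12] = (01100111111101000001001000)·(00000000100000000000000000) mod 2 = 0+0+0+0+0+0+0+0+1+0+0+0+0+0+0+0+0+0+0+0+0+0+0+0+0+0 mod 2 = 1
  c[13] = d·G[:,13] = (01100111111101000001001000)·(00000000010000000000000000) mod 2 = 0+0+0+0+0+0+0+0+0+1+0+0+0+0+0+0+0+0+0+0+0+0+0+0+0+0 mod 2 = 1
  c[14] = d·G[:,14] = (01100111111101000001001000)·(00000000001000000000000000) mod 2 = 0+0+0+0+0+0+0+0+0+0+1+0+0+0+0+0+0+0+0+0+0+0+0+0+0+0 mod 2 = 1
  c[15] = d·G[:,15] = (01100111111101000001001000)·(00000000000111111111111111) mod 2 = 0+0+0+0+0+0+0+0+0+0+0+1+0+1+0+0+0+0+0+1+0+0+1+0+0+0 mod 2 = 0
  c[16] = d·G[:,16] = (01100111111101000001001000)·(00000000000100000000000000) mod 2 = 0+0+0+0+0+0+0+0+0+0+0+1+0+0+0+0+0+0+0+0+0+0+0+0+0+0 mod 2 = 1
  c[17] = d·G[:,17] = (01100111111101000001001000)·(00000000000010000000000000) mod 2 = 0+0+0+0+0+0+0+0+0+0+0+0+0+0+0+0+0+0+0+0+0+0+0+0+0+0 mod 2 = 0
  c[18] = d·G[:,18] = (01100111111101000001001000)·(00000000000001000000000000) mod 2 = 0+0+0+0+0+0+0+0+0+0+0+0+0+1+0+0+0+0+0+0+0+0+0+0+0+0 mod 2 = 1
  c[19] = d·G[:,19] = (01100111111101000001001000)·(00000000000000100000000000) mod 2 = 0+0+0+0+0+0+0+0+0+0+0+0+0+0+0+0+0+0+0+0+0+0+0+0+0+0 mod 2 = 0
  c[20] = d·G[:,20] = (01100111111101000001001000)·(00000000000000010000000000) mod 2 = 0+0+0+0+0+0+0+0+0+0+0+0+0+0+0+0+0+0+0+0+0+0+0+0+0+0 mod 2 = 0
  c[21] = d·G[:,21] = (01100111111101000001001000)·(00000000000000001000000000) mod 2 = 0+0+0+0+0+0+0+0+0+0+0+0+0+0+0+0+0+0+0+0+0+0+0+0+0+0 mod 2 = 0
  c[22] = d·G[:,22] = (01100111111101000001001000)·(00000000000000000100000000) mod 2 = 0+0+0+0+0+0+0+0+0+0+0+0+0+0+0+0+0+0+0+0+0+0+0+0+0+0 mod 2 = 0
  c[23] = d·G[:,23] = (01100111111101000001001000)·(00000000000000000010000000) mod 2 = 0+0+0+0+0+0+0+0+0+0+0+0+0+0+0+0+0+0+0+0+0+0+0+0+0+0 mod 2 = 0
  c[24] = d·G[:,24] = (01100111111101000001001000)·(00000000000000000001000000) mod 2 = 0+0+0+0+0+0+0+0+0+0+0+0+0+0+0+0+0+0+0+1+0+0+0+0+0+0 mod 2 = 1
  c[25] = d·G[:,25] = (01100111111101000001001000)·(00000000000000000000100000) mod 2 = 0+0+0+0+0+0+0+0+0+0+0+0+0+0+0+0+0+0+0+0+0+0+0+0+0+0 mod 2 = 0
  c[26] = d·G[:,26] = (01100111111101000001001000)·(00000000000000000000010000) mod 2 = 0+0+0+0+0+0+0+0+0+0+0+0+0+0+0+0+0+0+0+0+0+0+0+0+0+0 mod 2 = 0
  c[27] = d·G[:,27] = (01100111111101000001001000)·(00000000000000000000001000) mod 2 = 0+0+0+0+0+0+0+0+0+0+0+0+0+0+0+0+0+0+0+0+0+0+1+0+0+0 mod 2 = 1
  c[28] = d·G[:,28] = (01100111111101000001001000)·(00000000000000000000000100) mod 2 = 0+0+0+0+0+0+0+0+0+0+0+0+0+0+0+0+0+0+0+0+0+0+0+0+0+0 mod 2 = 0
  c[29] = d·G[:,29] = (01100111111101000001001000)·(00000000000000000000000010) mod 2 = 0+0+0+0+0+0+0+0+0+0+0+0+0+0+0+0+0+0+0+0+0+0+0+0+0+0 mod 2 = 0
  c[30] = d·G[:,30] = (01100111111101000001001000)·(00000000000000000000000001) mod 2 = 0+0+0+0+0+0+0+0+0+0+0+0+0+0+0+0+0+0+0+0+0+0+0+0+0+0 mod 2 = 0
Codeword = 1001110001111110101000001001000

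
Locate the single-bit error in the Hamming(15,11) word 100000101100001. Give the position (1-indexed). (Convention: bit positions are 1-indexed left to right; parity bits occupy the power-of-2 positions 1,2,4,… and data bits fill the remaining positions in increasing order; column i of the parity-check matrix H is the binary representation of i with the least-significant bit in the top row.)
Syndrome s = H · r^T (mod 2), r = 100000101100001:
  s[0] = (101010101010101)·(100000101100001) mod 2 = 1+0+0+0+0+0+1+0+1+0+0+0+0+0+1 mod 2 = 0
  s[1] = (011001100110011)·(100000101100001) mod 2 = 0+0+0+0+0+0+1+0+0+1+0+0+0+0+1 mod 2 = 1
  s[2] = (000111100001111)·(100000101100001) mod 2 = 0+0+0+0+0+0+1+0+0+0+0+0+0+0+1 mod 2 = 0
  s[3] = (000000011111111)·(100000101100001) mod 2 = 0+0+0+0+0+0+0+0+1+1+0+0+0+0+1 mod 2 = 1
Syndrome = 0101
Column i of H is the binary representation of i, so the syndrome is the binary index of the flipped bit.
Read s = 0101 with s[0] as LSB: 0·2^0 + 1·2^1 + 0·2^2 + 1·2^3 = 10.
Error is at bit position 10.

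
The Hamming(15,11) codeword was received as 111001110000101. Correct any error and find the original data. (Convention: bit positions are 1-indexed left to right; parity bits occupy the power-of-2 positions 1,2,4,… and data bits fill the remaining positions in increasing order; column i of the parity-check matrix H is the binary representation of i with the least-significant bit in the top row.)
Syndrome s = H · r^T (mod 2), r = 111001110000101:
  s[0] = (101010101010101)·(111001110000101) mod 2 = 1+0+1+0+0+0+1+0+0+0+0+0+1+0+1 mod 2 = 1
  s[1] = (011001100110011)·(111001110000101) mod 2 = 0+1+1+0+0+1+1+0+0+0+0+0+0+0+1 mod 2 = 1
  s[2] = (000111100001111)·(111001110000101) mod 2 = 0+0+0+0+0+1+1+0+0+0+0+0+1+0+1 mod 2 = 0
  s[3] = (000000011111111)·(111001110000101) mod 2 = 0+0+0+0+0+0+0+1+0+0+0+0+1+0+1 mod 2 = 1
Syndrome = 1101
Column 11 of H equals this syndrome → error at bit 11 (1-indexed).
Flip bit 11: 111001110000101 → 111001110010101
Extract data bits at positions {3,5,6,7,9,10,11,12,13,14,15}: 10110010101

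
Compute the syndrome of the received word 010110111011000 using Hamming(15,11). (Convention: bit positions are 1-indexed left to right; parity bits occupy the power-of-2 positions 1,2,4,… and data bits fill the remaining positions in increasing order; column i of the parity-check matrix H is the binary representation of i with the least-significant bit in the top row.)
Syndrome s = H · r^T (mod 2), r = 010110111011000:
  s[0] = (101010101010101)·(010110111011000) mod 2 = 0+0+0+0+1+0+1+0+1+0+1+0+0+0+0 mod 2 = 0
  s[1] = (011001100110011)·(010110111011000) mod 2 = 0+1+0+0+0+0+1+0+0+0+1+0+0+0+0 mod 2 = 1
  s[2] = (000111100001111)·(010110111011000) mod 2 = 0+0+0+1+1+0+1+0+0+0+0+1+0+0+0 mod 2 = 0
  s[3] = (000000011111111)·(010110111011000) mod 2 = 0+0+0+0+0+0+0+1+1+0+1+1+0+0+0 mod 2 = 0
Syndrome = 0100
Non-zero syndrome: error at position 2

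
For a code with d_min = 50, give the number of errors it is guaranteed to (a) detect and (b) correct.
(a) Detection requires d_min ≥ e+1, so e ≤ d_min − 1 = 49.
(b) Correction requires d_min ≥ 2t+1, so t ≤ ⌊(d_min − 1)/2⌋ = ⌊49/2⌋ = 24.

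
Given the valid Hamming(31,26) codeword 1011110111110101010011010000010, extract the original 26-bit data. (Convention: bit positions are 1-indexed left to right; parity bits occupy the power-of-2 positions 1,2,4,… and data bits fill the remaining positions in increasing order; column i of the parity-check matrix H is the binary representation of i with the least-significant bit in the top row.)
Parity bits occupy power-of-2 positions; data bits are at positions {3,5,6,7,9,10,11,12,13,14,15,17,18,19,20,21,22,23,24,25,26,27,28,29,30,31} (1-indexed).
Extract: c[3]=1 c[5]=1 c[6]=1 c[7]=0 c[9]=1 c[10]=1 c[11]=1 c[12]=1 c[13]=0 c[14]=1 c[15]=0 c[17]=0 c[18]=1 c[19]=0 c[20]=0 c[21]=1 c[22]=1 c[23]=0 c[24]=1 c[25]=0 c[26]=0 c[27]=0 c[28]=0 c[29]=0 c[30]=1 c[31]=0
Data = 11101111010010011010000010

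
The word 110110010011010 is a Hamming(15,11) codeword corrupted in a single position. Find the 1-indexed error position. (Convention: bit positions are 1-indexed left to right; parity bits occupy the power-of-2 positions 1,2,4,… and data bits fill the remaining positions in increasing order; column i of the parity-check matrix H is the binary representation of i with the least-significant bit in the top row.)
Syndrome s = H · r^T (mod 2), r = 110110010011010:
  s[0] = (101010101010101)·(110110010011010) mod 2 = 1+0+0+0+1+0+0+0+0+0+1+0+0+0+0 mod 2 = 1
  s[1] = (011001100110011)·(110110010011010) mod 2 = 0+1+0+0+0+0+0+0+0+0+1+0+0+1+0 mod 2 = 1
  s[2] = (000111100001111)·(110110010011010) mod 2 = 0+0+0+1+1+0+0+0+0+0+0+1+0+1+0 mod 2 = 0
  s[3] = (000000011111111)·(110110010011010) mod 2 = 0+0+0+0+0+0+0+1+0+0+1+1+0+1+0 mod 2 = 0
Syndrome = 1100
Column i of H is the binary representation of i, so the syndrome is the binary index of the flipped bit.
Read s = 1100 with s[0] as LSB: 1·2^0 + 1·2^1 + 0·2^2 + 0·2^3 = 3.
Error is at bit position 3.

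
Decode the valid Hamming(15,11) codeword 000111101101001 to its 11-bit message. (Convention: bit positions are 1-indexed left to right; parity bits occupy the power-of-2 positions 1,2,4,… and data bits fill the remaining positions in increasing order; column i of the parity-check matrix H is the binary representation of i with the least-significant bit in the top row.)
Parity bits occupy power-of-2 positions; data bits are at positions {3,5,6,7,9,10,11,12,13,14,15} (1-indexed).
Extract: c[3]=0 c[5]=1 c[6]=1 c[7]=1 c[9]=1 c[10]=1 c[11]=0 c[12]=1 c[13]=0 c[14]=0 c[15]=1
Data = 01111101001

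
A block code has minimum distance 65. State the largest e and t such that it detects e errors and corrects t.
(a) Detection requires d_min ≥ e+1, so e ≤ d_min − 1 = 64.
(b) Correction requires d_min ≥ 2t+1, so t ≤ ⌊(d_min − 1)/2⌋ = ⌊64/2⌋ = 32.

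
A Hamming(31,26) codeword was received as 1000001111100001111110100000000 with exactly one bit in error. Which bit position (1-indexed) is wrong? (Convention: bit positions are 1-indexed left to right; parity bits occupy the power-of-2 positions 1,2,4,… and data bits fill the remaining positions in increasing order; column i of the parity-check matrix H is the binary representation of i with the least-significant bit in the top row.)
Syndrome s = H · r^T (mod 2), r = 1000001111100001111110100000000:
  s[0] = (1010101010101010101010101010101)·(1000001111100001111110100000000) mod 2 = 1+0+0+0+0+0+1+0+1+0+1+0+0+0+0+0+1+0+1+0+1+0+1+0+0+0+0+0+0+0+0 mod 2 = 0
  s[1] = (0110011001100110011001100110011)·(1000001111100001111110100000000) mod 2 = 0+0+0+0+0+0+1+0+0+1+1+0+0+0+0+0+0+1+1+0+0+0+1+0+0+0+0+0+0+0+0 mod 2 = 0
  s[2] = (0001111000011110000111100001111)·(1000001111100001111110100000000) mod 2 = 0+0+0+0+0+0+1+0+0+0+0+0+0+0+0+0+0+0+0+1+1+0+1+0+0+0+0+0+0+0+0 mod 2 = 0
  s[3] = (0000000111111110000000011111111)·(1000001111100001111110100000000) mod 2 = 0+0+0+0+0+0+0+1+1+1+1+0+0+0+0+0+0+0+0+0+0+0+0+0+0+0+0+0+0+0+0 mod 2 = 0
  s[4] = (0000000000000001111111111111111)·(1000001111100001111110100000000) mod 2 = 0+0+0+0+0+0+0+0+0+0+0+0+0+0+0+1+1+1+1+1+1+0+1+0+0+0+0+0+0+0+0 mod 2 = 1
Syndrome = 00001
Column i of H is the binary representation of i, so the syndrome is the binary index of the flipped bit.
Read s = 00001 with s[0] as LSB: 0·2^0 + 0·2^1 + 0·2^2 + 0·2^3 + 1·2^4 = 16.
Error is at bit position 16.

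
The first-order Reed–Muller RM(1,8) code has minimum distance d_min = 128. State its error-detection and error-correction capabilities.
Detection only: up to d_min − 1 = 127 errors.
Correction: up to ⌊(d_min − 1)/2⌋ = ⌊127/2⌋ = 63 errors.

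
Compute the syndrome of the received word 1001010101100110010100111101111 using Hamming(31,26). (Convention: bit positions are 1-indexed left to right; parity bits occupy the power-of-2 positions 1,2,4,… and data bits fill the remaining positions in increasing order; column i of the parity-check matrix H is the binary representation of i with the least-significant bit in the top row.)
Syndrome s = H · r^T (mod 2), r = 1001010101100110010100111101111:
  s[0] = (1010101010101010101010101010101)·(1001010101100110010100111101111) mod 2 = 1+0+0+0+0+0+0+0+0+0+1+0+0+0+1+0+0+0+0+0+0+0+1+0+1+0+0+0+1+0+1 mod 2 = 1
  s[1] = (0110011001100110011001100110011)·(1001010101100110010100111101111) mod 2 = 0+0+0+0+0+1+0+0+0+1+1+0+0+1+1+0+0+1+0+0+0+0+1+0+0+1+0+0+0+1+1 mod 2 = 0
  s[2] = (0001111000011110000111100001111)·(1001010101100110010100111101111) mod 2 = 0+0+0+1+0+1+0+0+0+0+0+0+0+1+1+0+0+0+0+1+0+0+1+0+0+0+0+1+1+1+1 mod 2 = 0
  s[3] = (0000000111111110000000011111111)·(1001010101100110010100111101111) mod 2 = 0+0+0+0+0+0+0+1+0+1+1+0+0+1+1+0+0+0+0+0+0+0+0+1+1+1+0+1+1+1+1 mod 2 = 0
  s[4] = (0000000000000001111111111111111)·(1001010101100110010100111101111) mod 2 = 0+0+0+0+0+0+0+0+0+0+0+0+0+0+0+0+0+1+0+1+0+0+1+1+1+1+0+1+1+1+1 mod 2 = 0
Syndrome = 10000
Non-zero syndrome: error at position 1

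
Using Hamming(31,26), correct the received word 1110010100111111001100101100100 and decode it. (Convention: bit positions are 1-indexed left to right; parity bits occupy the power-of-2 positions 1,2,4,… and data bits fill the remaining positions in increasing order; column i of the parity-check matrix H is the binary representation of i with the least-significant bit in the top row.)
Syndrome s = H · r^T (mod 2), r = 1110010100111111001100101100100:
  s[0] = (1010101010101010101010101010101)·(1110010100111111001100101100100) mod 2 = 1+0+1+0+0+0+0+0+0+0+1+0+1+0+1+0+0+0+1+0+0+0+1+0+1+0+0+0+1+0+0 mod 2 = 1
  s[1] = (0110011001100110011001100110011)·(1110010100111111001100101100100) mod 2 = 0+1+1+0+0+1+0+0+0+0+1+0+0+1+1+0+0+0+1+0+0+0+1+0+0+1+0+0+0+0+0 mod 2 = 1
  s[2] = (0001111000011110000111100001111)·(1110010100111111001100101100100) mod 2 = 0+0+0+0+0+1+0+0+0+0+0+1+1+1+1+0+0+0+0+1+0+0+1+0+0+0+0+0+1+0+0 mod 2 = 0
  s[3] = (0000000111111110000000011111111)·(1110010100111111001100101100100) mod 2 = 0+0+0+0+0+0+0+1+0+0+1+1+1+1+1+0+0+0+0+0+0+0+0+0+1+1+0+0+1+0+0 mod 2 = 1
  s[4] = (0000000000000001111111111111111)·(1110010100111111001100101100100) mod 2 = 0+0+0+0+0+0+0+0+0+0+0+0+0+0+0+1+0+0+1+1+0+0+1+0+1+1+0+0+1+0+0 mod 2 = 1
Syndrome = 11011
Column 27 of H equals this syndrome → error at bit 27 (1-indexed).
Flip bit 27: 1110010100111111001100101100100 → 1110010100111111001100101110100
Extract data bits at positions {3,5,6,7,9,10,11,12,13,14,15,17,18,19,20,21,22,23,24,25,26,27,28,29,30,31}: 10100011111001100101110100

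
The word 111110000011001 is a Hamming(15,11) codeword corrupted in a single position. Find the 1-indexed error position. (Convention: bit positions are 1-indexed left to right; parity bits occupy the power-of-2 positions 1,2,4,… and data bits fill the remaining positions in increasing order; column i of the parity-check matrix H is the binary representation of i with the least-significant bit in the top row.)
Syndrome s = H · r^T (mod 2), r = 111110000011001:
  s[0] = (101010101010101)·(111110000011001) mod 2 = 1+0+1+0+1+0+0+0+0+0+1+0+0+0+1 mod 2 = 1
  s[1] = (011001100110011)·(111110000011001) mod 2 = 0+1+1+0+0+0+0+0+0+0+1+0+0+0+1 mod 2 = 0
  s[2] = (000111100001111)·(111110000011001) mod 2 = 0+0+0+1+1+0+0+0+0+0+0+1+0+0+1 mod 2 = 0
  s[3] = (000000011111111)·(111110000011001) mod 2 = 0+0+0+0+0+0+0+0+0+0+1+1+0+0+1 mod 2 = 1
Syndrome = 1001
Column i of H is the binary representation of i, so the syndrome is the binary index of the flipped bit.
Read s = 1001 with s[0] as LSB: 1·2^0 + 0·2^1 + 0·2^2 + 1·2^3 = 9.
Error is at bit position 9.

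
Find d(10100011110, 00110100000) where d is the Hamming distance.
XOR = 10010111110, count of 1s = 7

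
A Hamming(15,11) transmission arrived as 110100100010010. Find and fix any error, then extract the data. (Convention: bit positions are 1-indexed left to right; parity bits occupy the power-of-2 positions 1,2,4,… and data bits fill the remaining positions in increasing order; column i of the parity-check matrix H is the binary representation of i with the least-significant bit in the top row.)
Syndrome s = H · r^T (mod 2), r = 110100100010010:
  s[0] = (101010101010101)·(110100100010010) mod 2 = 1+0+0+0+0+0+1+0+0+0+1+0+0+0+0 mod 2 = 1
  s[1] = (011001100110011)·(110100100010010) mod 2 = 0+1+0+0+0+0+1+0+0+0+1+0+0+1+0 mod 2 = 0
  s[2] = (000111100001111)·(110100100010010) mod 2 = 0+0+0+1+0+0+1+0+0+0+0+0+0+1+0 mod 2 = 1
  s[3] = (000000011111111)·(110100100010010) mod 2 = 0+0+0+0+0+0+0+0+0+0+1+0+0+1+0 mod 2 = 0
Syndrome = 1010
Column 5 of H equals this syndrome → error at bit 5 (1-indexed).
Flip bit 5: 110100100010010 → 110110100010010
Extract data bits at positions {3,5,6,7,9,10,11,12,13,14,15}: 01010010010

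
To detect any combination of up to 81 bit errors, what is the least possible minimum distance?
Detecting e errors requires d_min ≥ e + 1 = 81 + 1 = 82.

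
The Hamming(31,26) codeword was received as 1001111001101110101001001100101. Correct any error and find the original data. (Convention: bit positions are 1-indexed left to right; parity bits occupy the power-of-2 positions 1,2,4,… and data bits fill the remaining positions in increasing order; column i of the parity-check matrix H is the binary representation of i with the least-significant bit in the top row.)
Syndrome s = H · r^T (mod 2), r = 1001111001101110101001001100101:
  s[0] = (1010101010101010101010101010101)·(1001111001101110101001001100101) mod 2 = 1+0+0+0+1+0+1+0+0+0+1+0+1+0+1+0+1+0+1+0+0+0+0+0+1+0+0+0+1+0+1 mod 2 = 1
  s[1] = (0110011001100110011001100110011)·(1001111001101110101001001100101) mod 2 = 0+0+0+0+0+1+1+0+0+1+1+0+0+1+1+0+0+0+1+0+0+1+0+0+0+1+0+0+0+0+1 mod 2 = 0
  s[2] = (0001111000011110000111100001111)·(1001111001101110101001001100101) mod 2 = 0+0+0+1+1+1+1+0+0+0+0+0+1+1+1+0+0+0+0+0+0+1+0+0+0+0+0+0+1+0+1 mod 2 = 0
  s[3] = (0000000111111110000000011111111)·(1001111001101110101001001100101) mod 2 = 0+0+0+0+0+0+0+0+0+1+1+0+1+1+1+0+0+0+0+0+0+0+0+0+1+1+0+0+1+0+1 mod 2 = 1
  s[4] = (0000000000000001111111111111111)·(1001111001101110101001001100101) mod 2 = 0+0+0+0+0+0+0+0+0+0+0+0+0+0+0+0+1+0+1+0+0+1+0+0+1+1+0+0+1+0+1 mod 2 = 1
Syndrome = 10011
Column 25 of H equals this syndrome → error at bit 25 (1-indexed).
Flip bit 25: 1001111001101110101001001100101 → 1001111001101110101001000100101
Extract data bits at positions {3,5,6,7,9,10,11,12,13,14,15,17,18,19,20,21,22,23,24,25,26,27,28,29,30,31}: 01110110111101001000100101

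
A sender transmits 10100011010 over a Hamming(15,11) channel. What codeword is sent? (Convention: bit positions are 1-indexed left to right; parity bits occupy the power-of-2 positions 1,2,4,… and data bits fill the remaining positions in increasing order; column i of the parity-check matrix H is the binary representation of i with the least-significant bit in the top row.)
Codeword c = d · G (mod 2), d = 10100011010:
  c[0] = d·G[:,0] = (10100011010)·(11011010101) mod 2 = 1+0+0+0+0+0+1+0+0+0+0 mod 2 = 0
  c[1] = d·G[:,1] = (10100011010)·(10110110011) mod 2 = 1+0+1+0+0+0+1+0+0+1+0 mod 2 = 0
  c[2] = d·G[:,2] = (10100011010)·(10000000000) mod 2 = 1+0+0+0+0+0+0+0+0+0+0 mod 2 = 1
  c[3] = d·G[:,3] = (10100011010)·(01110001111) mod 2 = 0+0+1+0+0+0+0+1+0+1+0 mod 2 = 1
  c[4] = d·G[:,4] = (10100011010)·(01000000000) mod 2 = 0+0+0+0+0+0+0+0+0+0+0 mod 2 = 0
  c[5] = d·G[:,5] = (10100011010)·(00100000000) mod 2 = 0+0+1+0+0+0+0+0+0+0+0 mod 2 = 1
  c[6] = d·G[:,6] = (10100011010)·(00010000000) mod 2 = 0+0+0+0+0+0+0+0+0+0+0 mod 2 = 0
  c[7] = d·G[:,7] = (10100011010)·(00001111111) mod 2 = 0+0+0+0+0+0+1+1+0+1+0 mod 2 = 1
  c[8] = d·G[:,8] = (10100011010)·(00001000000) mod 2 = 0+0+0+0+0+0+0+0+0+0+0 mod 2 = 0
  c[9] = d·G[:,9] = (10100011010)·(00000100000) mod 2 = 0+0+0+0+0+0+0+0+0+0+0 mod 2 = 0
  c[10] = d·G[:,10] = (10100011010)·(00000010000) mod 2 = 0+0+0+0+0+0+1+0+0+0+0 mod 2 = 1
  c[11] = d·G[:,11] = (10100011010)·(00000001000) mod 2 = 0+0+0+0+0+0+0+1+0+0+0 mod 2 = 1
  c[12] = d·G[:,12] = (10100011010)·(00000000100) mod 2 = 0+0+0+0+0+0+0+0+0+0+0 mod 2 = 0
  c[13] = d·G[:,13] = (10100011010)·(00000000010) mod 2 = 0+0+0+0+0+0+0+0+0+1+0 mod 2 = 1
  c[14] = d·G[:,14] = (10100011010)·(00000000001) mod 2 = 0+0+0+0+0+0+0+0+0+0+0 mod 2 = 0
Codeword = 001101010011010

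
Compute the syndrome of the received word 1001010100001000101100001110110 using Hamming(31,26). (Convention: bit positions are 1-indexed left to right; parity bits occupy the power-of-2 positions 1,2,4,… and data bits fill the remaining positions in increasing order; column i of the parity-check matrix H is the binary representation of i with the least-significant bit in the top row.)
Syndrome s = H · r^T (mod 2), r = 1001010100001000101100001110110:
  s[0] = (1010101010101010101010101010101)·(1001010100001000101100001110110) mod 2 = 1+0+0+0+0+0+0+0+0+0+0+0+1+0+0+0+1+0+1+0+0+0+0+0+1+0+1+0+1+0+0 mod 2 = 1
  s[1] = (0110011001100110011001100110011)·(1001010100001000101100001110110) mod 2 = 0+0+0+0+0+1+0+0+0+0+0+0+0+0+0+0+0+0+1+0+0+0+0+0+0+1+1+0+0+1+0 mod 2 = 1
  s[2] = (0001111000011110000111100001111)·(1001010100001000101100001110110) mod 2 = 0+0+0+1+0+1+0+0+0+0+0+0+1+0+0+0+0+0+0+1+0+0+0+0+0+0+0+0+1+1+0 mod 2 = 0
  s[3] = (0000000111111110000000011111111)·(1001010100001000101100001110110) mod 2 = 0+0+0+0+0+0+0+1+0+0+0+0+1+0+0+0+0+0+0+0+0+0+0+0+1+1+1+0+1+1+0 mod 2 = 1
  s[4] = (0000000000000001111111111111111)·(1001010100001000101100001110110) mod 2 = 0+0+0+0+0+0+0+0+0+0+0+0+0+0+0+0+1+0+1+1+0+0+0+0+1+1+1+0+1+1+0 mod 2 = 0
Syndrome = 11010
Non-zero syndrome: error at position 11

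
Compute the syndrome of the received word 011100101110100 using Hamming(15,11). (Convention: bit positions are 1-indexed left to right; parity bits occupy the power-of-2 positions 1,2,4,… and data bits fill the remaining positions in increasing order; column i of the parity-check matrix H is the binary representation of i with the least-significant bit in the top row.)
Syndrome s = H · r^T (mod 2), r = 011100101110100:
  s[0] = (101010101010101)·(011100101110100) mod 2 = 0+0+1+0+0+0+1+0+1+0+1+0+1+0+0 mod 2 = 1
  s[1] = (011001100110011)·(011100101110100) mod 2 = 0+1+1+0+0+0+1+0+0+1+1+0+0+0+0 mod 2 = 1
  s[2] = (000111100001111)·(011100101110100) mod 2 = 0+0+0+1+0+0+1+0+0+0+0+0+1+0+0 mod 2 = 1
  s[3] = (000000011111111)·(011100101110100) mod 2 = 0+0+0+0+0+0+0+0+1+1+1+0+1+0+0 mod 2 = 0
Syndrome = 1110
Non-zero syndrome: error at position 7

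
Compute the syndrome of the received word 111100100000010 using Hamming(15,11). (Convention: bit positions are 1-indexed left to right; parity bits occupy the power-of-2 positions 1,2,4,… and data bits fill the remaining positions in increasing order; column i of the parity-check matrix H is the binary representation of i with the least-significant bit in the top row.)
Syndrome s = H · r^T (mod 2), r = 111100100000010:
  s[0] = (101010101010101)·(111100100000010) mod 2 = 1+0+1+0+0+0+1+0+0+0+0+0+0+0+0 mod 2 = 1
  s[1] = (011001100110011)·(111100100000010) mod 2 = 0+1+1+0+0+0+1+0+0+0+0+0+0+1+0 mod 2 = 0
  s[2] = (000111100001111)·(111100100000010) mod 2 = 0+0+0+1+0+0+1+0+0+0+0+0+0+1+0 mod 2 = 1
  s[3] = (000000011111111)·(111100100000010) mod 2 = 0+0+0+0+0+0+0+0+0+0+0+0+0+1+0 mod 2 = 1
Syndrome = 1011
Non-zero syndrome: error at position 13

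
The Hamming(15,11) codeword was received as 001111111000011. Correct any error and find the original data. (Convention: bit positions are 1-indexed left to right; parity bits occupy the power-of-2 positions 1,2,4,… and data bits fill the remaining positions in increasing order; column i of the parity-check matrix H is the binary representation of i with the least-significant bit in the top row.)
Syndrome s = H · r^T (mod 2), r = 001111111000011:
  s[0] = (101010101010101)·(001111111000011) mod 2 = 0+0+1+0+1+0+1+0+1+0+0+0+0+0+1 mod 2 = 1
  s[1] = (011001100110011)·(001111111000011) mod 2 = 0+0+1+0+0+1+1+0+0+0+0+0+0+1+1 mod 2 = 1
  s[2] = (000111100001111)·(001111111000011) mod 2 = 0+0+0+1+1+1+1+0+0+0+0+0+0+1+1 mod 2 = 0
  s[3] = (000000011111111)·(001111111000011) mod 2 = 0+0+0+0+0+0+0+1+1+0+0+0+0+1+1 mod 2 = 0
Syndrome = 1100
Column 3 of H equals this syndrome → error at bit 3 (1-indexed).
Flip bit 3: 001111111000011 → 000111111000011
Extract data bits at positions {3,5,6,7,9,10,11,12,13,14,15}: 01111000011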